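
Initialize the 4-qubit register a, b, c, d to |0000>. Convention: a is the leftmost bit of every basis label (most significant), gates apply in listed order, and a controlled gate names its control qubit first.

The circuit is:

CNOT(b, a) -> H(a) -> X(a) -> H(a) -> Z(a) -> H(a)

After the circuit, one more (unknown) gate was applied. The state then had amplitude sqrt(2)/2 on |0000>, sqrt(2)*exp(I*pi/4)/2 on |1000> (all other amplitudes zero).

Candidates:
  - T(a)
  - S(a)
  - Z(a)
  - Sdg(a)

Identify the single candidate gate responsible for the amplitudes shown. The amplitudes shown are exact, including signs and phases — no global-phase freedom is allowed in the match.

The unique candidate consistent with the amplitudes is T(a).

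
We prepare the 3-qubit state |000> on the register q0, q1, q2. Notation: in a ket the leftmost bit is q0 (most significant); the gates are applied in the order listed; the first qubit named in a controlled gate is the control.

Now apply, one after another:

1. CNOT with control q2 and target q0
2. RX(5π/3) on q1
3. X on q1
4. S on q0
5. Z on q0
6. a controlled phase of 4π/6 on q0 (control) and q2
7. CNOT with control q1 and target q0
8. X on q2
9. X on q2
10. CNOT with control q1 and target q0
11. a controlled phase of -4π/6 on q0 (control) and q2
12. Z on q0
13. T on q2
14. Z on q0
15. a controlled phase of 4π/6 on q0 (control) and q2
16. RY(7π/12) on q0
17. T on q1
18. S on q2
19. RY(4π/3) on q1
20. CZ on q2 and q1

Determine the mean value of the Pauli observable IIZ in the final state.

In the final state, IIZ has expectation 1. Key observation: the block from step 5 through step 12 cancels to the identity and can be dropped.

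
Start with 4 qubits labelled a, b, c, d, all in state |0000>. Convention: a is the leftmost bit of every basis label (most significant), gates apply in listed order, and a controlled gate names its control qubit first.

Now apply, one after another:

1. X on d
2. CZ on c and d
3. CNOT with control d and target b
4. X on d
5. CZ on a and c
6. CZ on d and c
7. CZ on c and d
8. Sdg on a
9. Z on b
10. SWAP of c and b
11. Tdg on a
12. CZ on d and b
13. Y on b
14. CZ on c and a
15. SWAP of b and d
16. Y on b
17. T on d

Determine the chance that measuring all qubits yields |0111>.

The probability of measuring |0111> is 1.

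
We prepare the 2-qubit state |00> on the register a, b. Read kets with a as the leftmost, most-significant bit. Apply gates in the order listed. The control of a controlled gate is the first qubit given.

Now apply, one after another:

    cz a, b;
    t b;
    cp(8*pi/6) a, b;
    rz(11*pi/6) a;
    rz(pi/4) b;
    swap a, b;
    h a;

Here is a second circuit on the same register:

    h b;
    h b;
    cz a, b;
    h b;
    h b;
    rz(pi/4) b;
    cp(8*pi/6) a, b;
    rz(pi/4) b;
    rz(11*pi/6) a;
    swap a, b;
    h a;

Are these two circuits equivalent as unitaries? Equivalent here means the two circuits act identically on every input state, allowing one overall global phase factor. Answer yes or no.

Yes, they are equivalent — the unitaries differ by at most a global phase.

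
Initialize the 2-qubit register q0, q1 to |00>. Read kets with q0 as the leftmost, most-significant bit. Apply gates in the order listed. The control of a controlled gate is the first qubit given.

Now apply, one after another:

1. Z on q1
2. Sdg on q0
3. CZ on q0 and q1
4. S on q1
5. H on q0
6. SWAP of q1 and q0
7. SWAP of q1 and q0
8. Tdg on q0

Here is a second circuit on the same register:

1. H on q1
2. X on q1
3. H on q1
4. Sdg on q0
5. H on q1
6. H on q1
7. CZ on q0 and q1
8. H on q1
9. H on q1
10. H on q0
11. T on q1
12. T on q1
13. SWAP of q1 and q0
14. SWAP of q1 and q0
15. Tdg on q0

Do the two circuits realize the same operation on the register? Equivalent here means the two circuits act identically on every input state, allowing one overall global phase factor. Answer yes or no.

Yes — the two circuits implement the same unitary up to a global phase.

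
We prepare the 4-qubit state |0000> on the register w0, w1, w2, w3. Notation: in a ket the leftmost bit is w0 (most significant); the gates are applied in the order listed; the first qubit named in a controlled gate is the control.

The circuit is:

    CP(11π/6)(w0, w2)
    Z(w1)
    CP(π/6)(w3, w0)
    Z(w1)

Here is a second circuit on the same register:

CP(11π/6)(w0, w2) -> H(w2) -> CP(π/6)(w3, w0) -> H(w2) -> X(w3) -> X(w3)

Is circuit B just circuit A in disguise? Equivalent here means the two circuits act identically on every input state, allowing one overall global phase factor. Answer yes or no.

Yes — the two circuits implement the same unitary up to a global phase.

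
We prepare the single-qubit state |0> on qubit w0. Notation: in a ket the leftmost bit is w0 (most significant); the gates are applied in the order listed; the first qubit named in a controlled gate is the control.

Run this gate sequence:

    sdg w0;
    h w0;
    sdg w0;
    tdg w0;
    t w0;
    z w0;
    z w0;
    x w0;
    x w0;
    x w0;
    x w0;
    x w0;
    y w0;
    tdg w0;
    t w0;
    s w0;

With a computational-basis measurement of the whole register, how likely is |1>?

A full measurement returns |1> with probability 1/2.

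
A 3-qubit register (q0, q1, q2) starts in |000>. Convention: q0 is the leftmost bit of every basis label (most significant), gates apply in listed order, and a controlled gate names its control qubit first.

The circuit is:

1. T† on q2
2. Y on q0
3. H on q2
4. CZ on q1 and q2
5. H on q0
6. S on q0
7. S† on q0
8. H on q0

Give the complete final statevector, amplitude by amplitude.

The final amplitudes are sqrt(2)*I/2 on |100>, sqrt(2)*I/2 on |101>, and 0 on every other basis state. Key observation: steps 5-8 multiply out to the identity, so the circuit reduces to the remaining gates.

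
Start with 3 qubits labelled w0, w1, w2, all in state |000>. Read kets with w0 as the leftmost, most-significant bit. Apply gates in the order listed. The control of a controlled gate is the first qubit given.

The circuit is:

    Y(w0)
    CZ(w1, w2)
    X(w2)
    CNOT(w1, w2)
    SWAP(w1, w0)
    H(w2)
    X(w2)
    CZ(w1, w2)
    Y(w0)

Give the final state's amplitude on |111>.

|111> carries amplitude sqrt(2)/2 in the final state.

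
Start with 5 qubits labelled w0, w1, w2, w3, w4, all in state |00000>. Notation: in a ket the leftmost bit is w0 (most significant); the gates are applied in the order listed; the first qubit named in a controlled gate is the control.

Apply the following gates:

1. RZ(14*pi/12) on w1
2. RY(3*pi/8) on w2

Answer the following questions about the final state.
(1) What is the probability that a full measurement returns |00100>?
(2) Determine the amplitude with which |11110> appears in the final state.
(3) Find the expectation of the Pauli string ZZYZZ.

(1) The probability of measuring |00100> is sin(3*pi/16)**2.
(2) |11110> carries amplitude 0 in the final state.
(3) The expectation value of ZZYZZ is 0.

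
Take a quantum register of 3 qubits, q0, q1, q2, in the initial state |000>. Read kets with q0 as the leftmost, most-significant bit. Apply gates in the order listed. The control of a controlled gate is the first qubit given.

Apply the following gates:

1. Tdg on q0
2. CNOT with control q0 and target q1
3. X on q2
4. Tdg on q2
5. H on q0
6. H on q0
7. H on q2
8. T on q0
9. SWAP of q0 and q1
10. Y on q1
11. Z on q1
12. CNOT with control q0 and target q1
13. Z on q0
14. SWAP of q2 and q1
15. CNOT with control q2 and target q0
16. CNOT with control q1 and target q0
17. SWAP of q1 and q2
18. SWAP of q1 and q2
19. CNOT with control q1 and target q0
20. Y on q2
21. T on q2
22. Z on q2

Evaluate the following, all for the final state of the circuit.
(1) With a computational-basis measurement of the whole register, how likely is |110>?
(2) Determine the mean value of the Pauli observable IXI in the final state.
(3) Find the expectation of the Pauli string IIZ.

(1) The probability of measuring |110> is 1/2. Key observation: steps 16-19 multiply out to the identity, so the circuit reduces to the remaining gates.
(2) In the final state, IXI has expectation -1.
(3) The expectation value of IIZ is 1.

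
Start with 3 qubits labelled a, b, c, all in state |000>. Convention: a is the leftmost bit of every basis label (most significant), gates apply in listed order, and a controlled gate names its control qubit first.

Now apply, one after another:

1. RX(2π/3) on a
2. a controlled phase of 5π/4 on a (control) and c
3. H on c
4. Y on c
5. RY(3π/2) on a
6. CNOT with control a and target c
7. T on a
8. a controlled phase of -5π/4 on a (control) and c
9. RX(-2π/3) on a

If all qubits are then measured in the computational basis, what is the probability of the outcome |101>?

The probability of measuring |101> is 1/16.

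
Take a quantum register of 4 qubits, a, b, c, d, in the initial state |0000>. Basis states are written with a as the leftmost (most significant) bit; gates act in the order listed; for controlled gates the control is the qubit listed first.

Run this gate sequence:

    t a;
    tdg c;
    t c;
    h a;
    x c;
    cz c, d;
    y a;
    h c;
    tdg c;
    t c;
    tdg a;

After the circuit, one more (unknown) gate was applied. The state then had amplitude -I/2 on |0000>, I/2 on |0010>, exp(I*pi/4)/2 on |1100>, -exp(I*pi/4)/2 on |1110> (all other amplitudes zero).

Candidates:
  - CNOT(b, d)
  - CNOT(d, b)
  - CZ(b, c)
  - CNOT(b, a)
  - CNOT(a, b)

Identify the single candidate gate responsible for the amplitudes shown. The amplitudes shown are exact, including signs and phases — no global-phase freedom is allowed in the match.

The unique candidate consistent with the amplitudes is CNOT(a, b).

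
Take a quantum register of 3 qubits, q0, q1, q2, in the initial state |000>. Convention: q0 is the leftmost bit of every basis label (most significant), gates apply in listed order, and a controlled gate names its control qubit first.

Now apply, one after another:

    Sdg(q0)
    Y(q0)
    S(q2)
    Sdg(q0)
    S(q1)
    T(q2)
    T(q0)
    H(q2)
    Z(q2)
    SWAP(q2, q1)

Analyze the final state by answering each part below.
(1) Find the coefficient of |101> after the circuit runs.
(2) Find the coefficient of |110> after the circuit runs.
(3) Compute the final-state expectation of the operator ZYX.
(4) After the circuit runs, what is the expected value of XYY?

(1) The amplitude on |101> is 0.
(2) The amplitude on |110> is -sqrt(2)*exp(I*pi/4)/2.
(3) The observable ZYX averages to 0.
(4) In the final state, XYY has expectation 0.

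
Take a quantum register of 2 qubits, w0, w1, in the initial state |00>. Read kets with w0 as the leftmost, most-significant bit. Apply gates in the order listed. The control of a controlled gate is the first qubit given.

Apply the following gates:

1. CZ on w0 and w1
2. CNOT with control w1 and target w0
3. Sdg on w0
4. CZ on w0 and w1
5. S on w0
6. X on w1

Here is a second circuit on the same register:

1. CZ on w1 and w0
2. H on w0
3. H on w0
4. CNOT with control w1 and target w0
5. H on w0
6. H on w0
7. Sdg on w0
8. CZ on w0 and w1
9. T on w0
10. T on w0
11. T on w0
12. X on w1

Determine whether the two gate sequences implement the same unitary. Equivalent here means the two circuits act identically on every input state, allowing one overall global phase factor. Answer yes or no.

No: there is an input state on which the two circuits produce genuinely different outputs (not merely differing by a phase).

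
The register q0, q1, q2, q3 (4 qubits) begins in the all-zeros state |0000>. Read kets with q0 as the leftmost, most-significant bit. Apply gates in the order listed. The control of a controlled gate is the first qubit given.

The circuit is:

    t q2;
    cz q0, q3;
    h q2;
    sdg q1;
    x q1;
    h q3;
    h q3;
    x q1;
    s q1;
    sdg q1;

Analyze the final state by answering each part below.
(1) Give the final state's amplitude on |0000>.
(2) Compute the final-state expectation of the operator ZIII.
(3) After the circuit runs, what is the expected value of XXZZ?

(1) The amplitude on |0000> is sqrt(2)/2. Key observation: the block from step 4 through step 9 cancels to the identity and can be dropped.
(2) The expectation value of ZIII is 1.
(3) The expectation value of XXZZ is 0.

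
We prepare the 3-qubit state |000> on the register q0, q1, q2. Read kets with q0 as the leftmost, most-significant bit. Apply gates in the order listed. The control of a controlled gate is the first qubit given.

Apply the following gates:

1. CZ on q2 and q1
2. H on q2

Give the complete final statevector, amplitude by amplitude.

After the circuit, the state carries amplitude sqrt(2)/2 on |000>, sqrt(2)/2 on |001>, and 0 on every other basis state.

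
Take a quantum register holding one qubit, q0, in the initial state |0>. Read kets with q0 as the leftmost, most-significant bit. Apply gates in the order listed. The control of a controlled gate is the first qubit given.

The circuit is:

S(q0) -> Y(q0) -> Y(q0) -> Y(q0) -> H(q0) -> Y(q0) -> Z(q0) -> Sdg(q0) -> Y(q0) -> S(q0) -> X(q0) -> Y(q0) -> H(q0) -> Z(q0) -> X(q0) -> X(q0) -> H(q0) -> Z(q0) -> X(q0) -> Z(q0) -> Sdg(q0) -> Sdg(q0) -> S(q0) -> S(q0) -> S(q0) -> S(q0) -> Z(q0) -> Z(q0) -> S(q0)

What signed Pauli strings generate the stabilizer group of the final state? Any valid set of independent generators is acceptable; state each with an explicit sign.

One valid set of independent stabilizer generators is -Y (any independent generating set of the same group is equally correct). Key observation: steps 23-26 multiply out to the identity, so the circuit reduces to the remaining gates.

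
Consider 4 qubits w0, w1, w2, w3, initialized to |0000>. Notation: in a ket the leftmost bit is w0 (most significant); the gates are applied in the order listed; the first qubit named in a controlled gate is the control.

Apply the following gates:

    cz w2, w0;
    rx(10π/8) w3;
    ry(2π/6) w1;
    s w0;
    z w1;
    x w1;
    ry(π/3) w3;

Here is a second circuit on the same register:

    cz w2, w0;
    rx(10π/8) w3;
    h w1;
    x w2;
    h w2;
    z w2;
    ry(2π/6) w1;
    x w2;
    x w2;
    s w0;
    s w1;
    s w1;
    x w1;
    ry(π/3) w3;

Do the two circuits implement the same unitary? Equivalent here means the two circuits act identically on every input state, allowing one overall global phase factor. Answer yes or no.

No — the two circuits implement different unitaries, even allowing a global phase.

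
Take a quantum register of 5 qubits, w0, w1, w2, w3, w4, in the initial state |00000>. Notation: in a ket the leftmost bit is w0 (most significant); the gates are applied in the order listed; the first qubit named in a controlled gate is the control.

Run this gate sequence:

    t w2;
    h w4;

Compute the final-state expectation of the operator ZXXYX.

In the final state, ZXXYX has expectation 0.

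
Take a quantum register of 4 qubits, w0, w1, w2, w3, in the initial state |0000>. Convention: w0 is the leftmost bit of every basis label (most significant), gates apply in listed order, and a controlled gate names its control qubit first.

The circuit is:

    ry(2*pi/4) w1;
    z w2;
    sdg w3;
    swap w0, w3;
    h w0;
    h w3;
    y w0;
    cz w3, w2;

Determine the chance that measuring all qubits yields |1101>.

Outcome |1101> occurs with probability 1/8.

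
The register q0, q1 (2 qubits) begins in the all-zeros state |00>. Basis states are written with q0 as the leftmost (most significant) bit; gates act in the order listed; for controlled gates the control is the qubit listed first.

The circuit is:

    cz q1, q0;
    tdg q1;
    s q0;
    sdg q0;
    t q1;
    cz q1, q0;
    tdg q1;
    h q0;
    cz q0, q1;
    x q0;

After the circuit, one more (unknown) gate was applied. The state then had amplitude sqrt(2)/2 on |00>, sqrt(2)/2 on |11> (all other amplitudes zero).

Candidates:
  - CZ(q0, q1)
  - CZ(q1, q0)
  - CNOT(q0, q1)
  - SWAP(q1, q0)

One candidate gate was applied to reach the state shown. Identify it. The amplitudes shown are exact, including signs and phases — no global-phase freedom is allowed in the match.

The unique candidate consistent with the amplitudes is CNOT(q0, q1). Key observation: the block from step 1 through step 6 cancels to the identity and can be dropped.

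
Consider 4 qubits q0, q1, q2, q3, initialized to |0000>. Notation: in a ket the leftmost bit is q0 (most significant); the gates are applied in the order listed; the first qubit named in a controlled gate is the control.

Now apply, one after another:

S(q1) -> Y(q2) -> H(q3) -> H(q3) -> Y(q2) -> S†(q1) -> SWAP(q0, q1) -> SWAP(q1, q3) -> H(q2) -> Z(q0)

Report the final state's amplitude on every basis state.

The final amplitudes are sqrt(2)/2 on |0000>, sqrt(2)/2 on |0010>, and 0 on every other basis state. Key observation: gates 1-6 undo each other exactly, leaving only the rest of the circuit to track.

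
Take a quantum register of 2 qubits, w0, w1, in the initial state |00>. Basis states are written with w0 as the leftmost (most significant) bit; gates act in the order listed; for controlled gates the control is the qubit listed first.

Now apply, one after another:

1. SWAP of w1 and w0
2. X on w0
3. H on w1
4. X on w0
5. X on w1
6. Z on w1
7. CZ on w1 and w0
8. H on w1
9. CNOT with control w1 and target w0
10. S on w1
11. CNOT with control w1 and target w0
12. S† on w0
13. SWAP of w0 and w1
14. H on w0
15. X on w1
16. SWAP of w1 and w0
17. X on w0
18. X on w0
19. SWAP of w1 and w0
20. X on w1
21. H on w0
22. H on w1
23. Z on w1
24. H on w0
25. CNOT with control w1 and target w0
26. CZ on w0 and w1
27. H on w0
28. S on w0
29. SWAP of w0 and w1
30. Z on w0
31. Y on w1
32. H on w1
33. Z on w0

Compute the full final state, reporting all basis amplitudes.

The resulting statevector has amplitude I/2 on |00>, I/2 on |01>, -1/2 on |10>, 1/2 on |11>.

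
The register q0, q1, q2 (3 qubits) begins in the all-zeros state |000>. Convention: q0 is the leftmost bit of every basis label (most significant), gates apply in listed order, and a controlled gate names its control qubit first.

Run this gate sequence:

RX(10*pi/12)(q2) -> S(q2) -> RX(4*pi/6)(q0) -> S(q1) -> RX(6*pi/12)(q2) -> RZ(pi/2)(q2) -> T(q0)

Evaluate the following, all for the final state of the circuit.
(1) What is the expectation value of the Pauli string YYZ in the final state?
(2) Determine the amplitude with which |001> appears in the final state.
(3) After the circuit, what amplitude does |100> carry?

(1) The expectation value of YYZ is 0.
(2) The amplitude on |001> is -sqrt(3)*exp(3*I*pi/4)/8 + sqrt(3)*exp(I*pi/4)/8 + sqrt(2)*I/8.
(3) |100> carries amplitude -(1 - I)*(sqrt(3) + 3*I)/8 in the final state.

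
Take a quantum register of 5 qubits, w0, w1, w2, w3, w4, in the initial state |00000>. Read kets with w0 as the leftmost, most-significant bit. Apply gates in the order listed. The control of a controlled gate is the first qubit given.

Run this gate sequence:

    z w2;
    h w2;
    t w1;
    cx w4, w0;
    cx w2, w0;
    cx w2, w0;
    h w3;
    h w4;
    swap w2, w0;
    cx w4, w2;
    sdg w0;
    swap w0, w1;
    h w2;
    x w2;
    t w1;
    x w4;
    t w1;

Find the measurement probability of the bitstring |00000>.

A full measurement returns |00000> with probability 1/16. Key observation: steps 5-6 multiply out to the identity, so the circuit reduces to the remaining gates.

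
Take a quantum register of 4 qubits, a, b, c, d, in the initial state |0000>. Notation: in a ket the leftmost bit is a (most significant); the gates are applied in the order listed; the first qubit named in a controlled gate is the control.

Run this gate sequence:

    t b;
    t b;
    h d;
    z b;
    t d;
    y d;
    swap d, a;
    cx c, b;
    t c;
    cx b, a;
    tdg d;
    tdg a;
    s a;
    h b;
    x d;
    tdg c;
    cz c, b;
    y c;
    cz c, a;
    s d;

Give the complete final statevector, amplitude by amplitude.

The resulting statevector has amplitude exp(3*I*pi/4)/2 on |0011>, exp(3*I*pi/4)/2 on |0111>, exp(3*I*pi/4)/2 on |1011>, exp(3*I*pi/4)/2 on |1111>, and 0 on every other basis state.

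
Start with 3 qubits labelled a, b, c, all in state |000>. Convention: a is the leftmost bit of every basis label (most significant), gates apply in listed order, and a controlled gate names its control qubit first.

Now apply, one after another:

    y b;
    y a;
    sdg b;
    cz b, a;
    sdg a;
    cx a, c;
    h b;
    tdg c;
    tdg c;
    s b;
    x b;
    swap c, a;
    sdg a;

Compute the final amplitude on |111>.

The amplitude on |111> is sqrt(2)/2.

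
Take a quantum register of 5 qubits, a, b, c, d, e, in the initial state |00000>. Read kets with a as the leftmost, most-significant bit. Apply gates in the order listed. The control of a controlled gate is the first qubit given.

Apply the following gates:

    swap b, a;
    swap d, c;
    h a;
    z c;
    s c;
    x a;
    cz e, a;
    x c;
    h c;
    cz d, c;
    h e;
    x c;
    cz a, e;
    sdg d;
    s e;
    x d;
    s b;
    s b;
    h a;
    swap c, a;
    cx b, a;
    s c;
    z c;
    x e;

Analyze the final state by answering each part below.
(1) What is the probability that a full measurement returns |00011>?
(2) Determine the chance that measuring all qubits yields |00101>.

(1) The probability of measuring |00011> is 1/4.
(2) A full measurement returns |00101> with probability 0.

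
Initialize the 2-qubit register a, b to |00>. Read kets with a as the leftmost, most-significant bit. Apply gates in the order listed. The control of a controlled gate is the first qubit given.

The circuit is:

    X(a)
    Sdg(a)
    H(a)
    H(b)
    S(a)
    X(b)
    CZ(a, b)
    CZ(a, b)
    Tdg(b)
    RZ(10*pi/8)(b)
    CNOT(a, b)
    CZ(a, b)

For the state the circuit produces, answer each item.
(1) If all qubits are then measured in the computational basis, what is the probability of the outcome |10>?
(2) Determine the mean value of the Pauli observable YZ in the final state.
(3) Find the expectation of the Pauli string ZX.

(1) A full measurement returns |10> with probability 1/4. Key observation: gates 7-8 undo each other exactly, leaving only the rest of the circuit to track.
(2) The expectation value of YZ is 1.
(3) The expectation value of ZX is -1.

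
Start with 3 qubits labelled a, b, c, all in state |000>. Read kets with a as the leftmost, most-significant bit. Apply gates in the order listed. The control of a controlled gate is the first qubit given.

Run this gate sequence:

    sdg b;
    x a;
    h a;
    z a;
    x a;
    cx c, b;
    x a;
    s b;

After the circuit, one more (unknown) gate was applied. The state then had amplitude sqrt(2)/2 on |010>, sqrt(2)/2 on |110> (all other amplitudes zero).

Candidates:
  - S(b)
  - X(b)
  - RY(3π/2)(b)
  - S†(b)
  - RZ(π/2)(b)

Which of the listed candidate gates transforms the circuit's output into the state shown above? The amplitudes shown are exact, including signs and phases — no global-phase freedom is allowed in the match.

The unique candidate consistent with the amplitudes is X(b).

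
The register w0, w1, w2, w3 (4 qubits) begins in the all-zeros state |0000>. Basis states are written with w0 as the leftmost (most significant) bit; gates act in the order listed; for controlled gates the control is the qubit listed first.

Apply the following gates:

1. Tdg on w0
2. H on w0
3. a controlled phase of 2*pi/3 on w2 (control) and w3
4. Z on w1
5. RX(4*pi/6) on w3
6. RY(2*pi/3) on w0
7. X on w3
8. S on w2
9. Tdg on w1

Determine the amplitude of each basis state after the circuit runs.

The resulting statevector has amplitude I*(-sqrt(6) + 3*sqrt(2))/8 on |0000>, -sqrt(6)/8 + sqrt(2)/8 on |0001>, I*(-3*sqrt(2) - sqrt(6))/8 on |1000>, sqrt(2)/8 + sqrt(6)/8 on |1001>, and 0 on every other basis state.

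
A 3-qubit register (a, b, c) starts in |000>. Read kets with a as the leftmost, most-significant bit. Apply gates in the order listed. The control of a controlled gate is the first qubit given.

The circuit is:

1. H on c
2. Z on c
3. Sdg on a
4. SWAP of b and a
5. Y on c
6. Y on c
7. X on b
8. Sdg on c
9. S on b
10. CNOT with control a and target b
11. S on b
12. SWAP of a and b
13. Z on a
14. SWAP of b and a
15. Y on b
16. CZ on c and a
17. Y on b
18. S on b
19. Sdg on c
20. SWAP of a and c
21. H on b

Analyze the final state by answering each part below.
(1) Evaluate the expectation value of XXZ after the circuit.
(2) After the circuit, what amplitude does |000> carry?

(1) In the final state, XXZ has expectation -1.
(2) |000> carries amplitude I/2 in the final state.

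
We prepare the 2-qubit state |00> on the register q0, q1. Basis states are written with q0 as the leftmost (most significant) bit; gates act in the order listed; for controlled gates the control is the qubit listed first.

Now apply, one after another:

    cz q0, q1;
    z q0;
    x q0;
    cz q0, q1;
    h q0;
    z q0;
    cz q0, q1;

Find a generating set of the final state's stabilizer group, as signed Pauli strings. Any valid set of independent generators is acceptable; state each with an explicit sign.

The final state is stabilized by the group generated by +XI, +IZ; other independent generating sets are equally valid.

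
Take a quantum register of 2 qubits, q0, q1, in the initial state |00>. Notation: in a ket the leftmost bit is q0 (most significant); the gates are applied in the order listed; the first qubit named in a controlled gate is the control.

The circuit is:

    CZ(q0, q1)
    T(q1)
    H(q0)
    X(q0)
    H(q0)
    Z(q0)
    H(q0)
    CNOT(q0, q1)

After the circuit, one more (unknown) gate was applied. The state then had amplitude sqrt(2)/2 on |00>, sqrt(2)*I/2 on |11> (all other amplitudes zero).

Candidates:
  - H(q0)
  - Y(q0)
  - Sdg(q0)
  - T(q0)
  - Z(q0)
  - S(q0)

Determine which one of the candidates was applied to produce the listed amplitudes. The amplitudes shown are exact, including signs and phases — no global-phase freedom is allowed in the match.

It was S(q0) that produced the state shown. Key observation: gates 3-6 undo each other exactly, leaving only the rest of the circuit to track.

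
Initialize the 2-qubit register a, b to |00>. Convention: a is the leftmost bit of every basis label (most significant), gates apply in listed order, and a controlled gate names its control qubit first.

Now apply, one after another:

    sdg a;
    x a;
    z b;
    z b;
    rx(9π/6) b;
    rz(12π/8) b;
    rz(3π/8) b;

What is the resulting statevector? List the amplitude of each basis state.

The resulting statevector has amplitude 0 on |00>, 0 on |01>, sqrt(2)*exp(I*pi/16)/2 on |10>, sqrt(2)*exp(7*I*pi/16)/2 on |11>.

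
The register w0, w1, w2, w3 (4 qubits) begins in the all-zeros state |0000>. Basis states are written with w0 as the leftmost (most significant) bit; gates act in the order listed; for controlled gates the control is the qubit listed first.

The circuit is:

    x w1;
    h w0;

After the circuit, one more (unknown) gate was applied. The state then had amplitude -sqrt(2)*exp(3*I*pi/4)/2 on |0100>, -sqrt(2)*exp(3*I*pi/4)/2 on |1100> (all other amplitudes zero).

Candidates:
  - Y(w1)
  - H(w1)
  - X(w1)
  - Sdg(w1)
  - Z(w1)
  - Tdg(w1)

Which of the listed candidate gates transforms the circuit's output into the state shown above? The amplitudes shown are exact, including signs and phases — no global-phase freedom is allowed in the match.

It was Tdg(w1) that produced the state shown.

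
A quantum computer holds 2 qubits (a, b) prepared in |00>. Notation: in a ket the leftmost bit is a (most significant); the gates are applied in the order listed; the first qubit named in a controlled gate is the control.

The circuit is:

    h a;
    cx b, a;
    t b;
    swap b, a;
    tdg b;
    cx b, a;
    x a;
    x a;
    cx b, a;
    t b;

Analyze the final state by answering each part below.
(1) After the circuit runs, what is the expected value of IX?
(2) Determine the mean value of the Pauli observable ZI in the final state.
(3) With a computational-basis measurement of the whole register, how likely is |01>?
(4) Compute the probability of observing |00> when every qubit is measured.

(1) In the final state, IX has expectation 1. Key observation: gates 5-10 undo each other exactly, leaving only the rest of the circuit to track.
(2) The expectation value of ZI is 1.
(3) The probability of measuring |01> is 1/2.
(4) A full measurement returns |00> with probability 1/2.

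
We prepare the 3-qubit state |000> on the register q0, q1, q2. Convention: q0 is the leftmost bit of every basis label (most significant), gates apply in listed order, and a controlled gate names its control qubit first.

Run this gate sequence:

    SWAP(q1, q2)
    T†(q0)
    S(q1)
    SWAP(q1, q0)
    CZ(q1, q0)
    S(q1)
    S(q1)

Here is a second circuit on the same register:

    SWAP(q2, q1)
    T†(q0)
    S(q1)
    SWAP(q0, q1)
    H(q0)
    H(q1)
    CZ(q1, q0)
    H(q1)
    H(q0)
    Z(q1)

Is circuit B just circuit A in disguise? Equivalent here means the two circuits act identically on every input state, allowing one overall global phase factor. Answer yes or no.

No — the two circuits implement different unitaries, even allowing a global phase.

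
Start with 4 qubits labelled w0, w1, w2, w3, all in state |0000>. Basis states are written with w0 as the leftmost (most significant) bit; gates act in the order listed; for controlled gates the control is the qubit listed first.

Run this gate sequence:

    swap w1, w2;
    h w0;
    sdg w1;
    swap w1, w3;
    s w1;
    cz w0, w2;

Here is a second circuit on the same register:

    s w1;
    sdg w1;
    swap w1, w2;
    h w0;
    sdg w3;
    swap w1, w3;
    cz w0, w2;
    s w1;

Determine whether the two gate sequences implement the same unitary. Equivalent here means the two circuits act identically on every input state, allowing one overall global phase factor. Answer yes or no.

No: there is an input state on which the two circuits produce genuinely different outputs (not merely differing by a phase).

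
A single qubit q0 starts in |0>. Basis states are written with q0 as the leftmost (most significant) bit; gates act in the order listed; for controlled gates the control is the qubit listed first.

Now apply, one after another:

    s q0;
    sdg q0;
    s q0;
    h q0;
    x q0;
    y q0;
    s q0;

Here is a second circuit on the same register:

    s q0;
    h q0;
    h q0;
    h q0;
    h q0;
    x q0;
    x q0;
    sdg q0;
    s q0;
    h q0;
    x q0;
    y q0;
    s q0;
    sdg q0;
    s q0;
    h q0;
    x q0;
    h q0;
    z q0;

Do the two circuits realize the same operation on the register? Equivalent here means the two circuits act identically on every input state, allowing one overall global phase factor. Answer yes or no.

Yes, they are equivalent — the unitaries differ by at most a global phase.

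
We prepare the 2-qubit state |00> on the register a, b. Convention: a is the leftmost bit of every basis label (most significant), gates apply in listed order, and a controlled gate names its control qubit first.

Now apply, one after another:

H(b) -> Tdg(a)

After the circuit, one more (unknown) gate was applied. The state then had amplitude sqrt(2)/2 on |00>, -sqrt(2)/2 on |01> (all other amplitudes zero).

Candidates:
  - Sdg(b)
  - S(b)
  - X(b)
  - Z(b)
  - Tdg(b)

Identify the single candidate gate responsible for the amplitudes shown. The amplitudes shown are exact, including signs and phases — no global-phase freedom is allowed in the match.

It was Z(b) that produced the state shown.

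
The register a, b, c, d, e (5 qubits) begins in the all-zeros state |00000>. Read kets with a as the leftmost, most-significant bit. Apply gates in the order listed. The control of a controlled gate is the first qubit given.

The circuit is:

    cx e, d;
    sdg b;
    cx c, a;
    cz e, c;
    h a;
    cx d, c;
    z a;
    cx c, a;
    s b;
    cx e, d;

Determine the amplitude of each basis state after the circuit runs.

After the circuit, the state carries amplitude sqrt(2)/2 on |00000>, -sqrt(2)/2 on |10000>, and 0 on every other basis state.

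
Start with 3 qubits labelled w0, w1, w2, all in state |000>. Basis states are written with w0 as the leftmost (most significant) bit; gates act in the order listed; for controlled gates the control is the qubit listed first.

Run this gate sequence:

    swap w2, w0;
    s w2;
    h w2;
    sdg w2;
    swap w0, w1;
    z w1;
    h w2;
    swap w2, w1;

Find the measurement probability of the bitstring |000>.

A full measurement returns |000> with probability 1/2.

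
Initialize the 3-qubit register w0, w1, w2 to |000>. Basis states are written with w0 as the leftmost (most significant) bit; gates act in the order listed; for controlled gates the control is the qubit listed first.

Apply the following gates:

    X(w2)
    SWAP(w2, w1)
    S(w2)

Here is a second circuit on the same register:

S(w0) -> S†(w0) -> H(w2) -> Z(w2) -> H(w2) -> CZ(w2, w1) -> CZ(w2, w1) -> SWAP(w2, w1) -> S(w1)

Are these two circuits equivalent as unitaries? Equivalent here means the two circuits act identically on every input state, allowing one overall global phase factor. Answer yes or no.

No: there is an input state on which the two circuits produce genuinely different outputs (not merely differing by a phase).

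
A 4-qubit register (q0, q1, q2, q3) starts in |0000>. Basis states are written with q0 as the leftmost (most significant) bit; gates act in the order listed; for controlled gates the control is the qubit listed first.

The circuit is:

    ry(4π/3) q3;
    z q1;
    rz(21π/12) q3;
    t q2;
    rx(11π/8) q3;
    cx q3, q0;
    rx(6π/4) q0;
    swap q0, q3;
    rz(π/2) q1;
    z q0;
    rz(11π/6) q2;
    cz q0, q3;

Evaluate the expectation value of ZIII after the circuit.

In the final state, ZIII has expectation -sqrt(6*sqrt(2) + 12)/8 + sqrt(2 - sqrt(2))/4.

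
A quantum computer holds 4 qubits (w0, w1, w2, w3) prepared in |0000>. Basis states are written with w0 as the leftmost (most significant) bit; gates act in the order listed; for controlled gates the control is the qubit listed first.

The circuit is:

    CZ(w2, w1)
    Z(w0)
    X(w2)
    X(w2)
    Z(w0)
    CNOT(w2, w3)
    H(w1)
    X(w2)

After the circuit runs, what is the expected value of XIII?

The observable XIII averages to 0. Key observation: gates 2-5 undo each other exactly, leaving only the rest of the circuit to track.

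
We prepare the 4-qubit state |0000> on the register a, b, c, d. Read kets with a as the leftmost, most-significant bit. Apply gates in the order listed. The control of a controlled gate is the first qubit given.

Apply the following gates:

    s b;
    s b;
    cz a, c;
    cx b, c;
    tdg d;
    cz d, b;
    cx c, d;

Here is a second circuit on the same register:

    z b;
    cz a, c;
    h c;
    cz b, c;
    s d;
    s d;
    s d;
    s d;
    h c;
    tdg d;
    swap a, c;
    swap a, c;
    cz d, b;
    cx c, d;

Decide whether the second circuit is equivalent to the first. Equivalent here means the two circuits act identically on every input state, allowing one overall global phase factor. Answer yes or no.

Yes: on every input state the two circuits agree up to one overall phase factor.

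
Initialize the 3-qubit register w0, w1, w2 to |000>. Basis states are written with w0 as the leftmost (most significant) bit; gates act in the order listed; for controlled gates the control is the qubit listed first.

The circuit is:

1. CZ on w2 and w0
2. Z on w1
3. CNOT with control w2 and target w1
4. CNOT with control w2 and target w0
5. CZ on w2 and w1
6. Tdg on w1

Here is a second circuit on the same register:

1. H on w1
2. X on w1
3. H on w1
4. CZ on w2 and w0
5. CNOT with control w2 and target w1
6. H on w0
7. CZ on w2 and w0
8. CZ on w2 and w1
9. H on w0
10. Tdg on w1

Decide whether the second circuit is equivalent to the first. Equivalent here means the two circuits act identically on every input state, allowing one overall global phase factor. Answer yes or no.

Yes, they are equivalent — the unitaries differ by at most a global phase.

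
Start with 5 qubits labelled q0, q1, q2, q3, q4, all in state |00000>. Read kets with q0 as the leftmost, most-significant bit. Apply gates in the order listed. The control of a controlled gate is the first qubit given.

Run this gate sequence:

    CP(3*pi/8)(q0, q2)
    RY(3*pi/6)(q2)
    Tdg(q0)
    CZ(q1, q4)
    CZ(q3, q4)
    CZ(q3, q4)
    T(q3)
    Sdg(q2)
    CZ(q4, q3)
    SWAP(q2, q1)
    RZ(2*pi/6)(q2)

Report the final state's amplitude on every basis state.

The resulting statevector has amplitude -sqrt(2)*exp(5*I*pi/6)/2 on |00000>, -sqrt(2)*exp(I*pi/3)/2 on |01000>, and 0 on every other basis state. Key observation: the block from step 5 through step 6 cancels to the identity and can be dropped.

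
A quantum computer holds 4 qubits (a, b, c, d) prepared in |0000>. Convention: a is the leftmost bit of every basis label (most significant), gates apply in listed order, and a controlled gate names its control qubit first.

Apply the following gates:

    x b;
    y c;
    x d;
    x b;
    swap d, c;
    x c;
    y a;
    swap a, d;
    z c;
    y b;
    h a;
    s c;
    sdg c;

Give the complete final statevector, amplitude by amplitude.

After the circuit, the state carries amplitude -sqrt(2)*I/2 on |0101>, sqrt(2)*I/2 on |1101>, and 0 on every other basis state.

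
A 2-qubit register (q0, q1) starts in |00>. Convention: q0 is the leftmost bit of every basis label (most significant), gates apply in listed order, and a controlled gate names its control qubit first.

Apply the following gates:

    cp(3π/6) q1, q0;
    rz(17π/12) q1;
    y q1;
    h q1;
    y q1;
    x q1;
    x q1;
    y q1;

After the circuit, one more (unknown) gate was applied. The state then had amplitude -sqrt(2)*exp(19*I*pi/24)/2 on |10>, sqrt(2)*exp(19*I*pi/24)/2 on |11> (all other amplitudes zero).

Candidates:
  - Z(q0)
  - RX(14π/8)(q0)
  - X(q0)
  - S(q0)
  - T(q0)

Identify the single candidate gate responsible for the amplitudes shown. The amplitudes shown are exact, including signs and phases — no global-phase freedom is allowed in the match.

The applied gate was X(q0).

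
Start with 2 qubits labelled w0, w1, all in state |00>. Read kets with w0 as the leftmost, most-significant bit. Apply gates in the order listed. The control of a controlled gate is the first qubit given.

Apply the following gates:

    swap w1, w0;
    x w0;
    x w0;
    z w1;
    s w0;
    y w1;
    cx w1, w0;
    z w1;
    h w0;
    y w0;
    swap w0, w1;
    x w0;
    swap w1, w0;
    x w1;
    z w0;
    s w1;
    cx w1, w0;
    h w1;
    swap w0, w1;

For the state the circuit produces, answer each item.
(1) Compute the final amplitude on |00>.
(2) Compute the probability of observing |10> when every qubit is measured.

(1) |00> carries amplitude -I/2 in the final state.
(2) A full measurement returns |10> with probability 1/4.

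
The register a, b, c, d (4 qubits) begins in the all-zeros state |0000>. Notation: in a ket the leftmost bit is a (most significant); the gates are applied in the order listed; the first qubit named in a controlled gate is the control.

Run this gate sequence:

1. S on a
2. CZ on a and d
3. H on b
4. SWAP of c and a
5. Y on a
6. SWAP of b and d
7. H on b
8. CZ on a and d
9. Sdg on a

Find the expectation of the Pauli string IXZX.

The expectation value of IXZX is -1.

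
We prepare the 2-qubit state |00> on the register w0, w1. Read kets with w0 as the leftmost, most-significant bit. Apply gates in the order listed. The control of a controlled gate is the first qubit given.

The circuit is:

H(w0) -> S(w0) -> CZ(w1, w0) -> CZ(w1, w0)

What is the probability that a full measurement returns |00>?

The probability of measuring |00> is 1/2. Key observation: steps 3-4 multiply out to the identity, so the circuit reduces to the remaining gates.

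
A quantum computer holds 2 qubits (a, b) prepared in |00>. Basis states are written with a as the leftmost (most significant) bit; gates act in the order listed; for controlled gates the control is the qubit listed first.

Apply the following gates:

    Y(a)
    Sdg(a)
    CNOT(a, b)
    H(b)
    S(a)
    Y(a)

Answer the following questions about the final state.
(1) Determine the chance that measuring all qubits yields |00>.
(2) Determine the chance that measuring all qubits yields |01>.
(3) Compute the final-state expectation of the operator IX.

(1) A full measurement returns |00> with probability 1/2.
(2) Outcome |01> occurs with probability 1/2.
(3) The expectation value of IX is -1.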